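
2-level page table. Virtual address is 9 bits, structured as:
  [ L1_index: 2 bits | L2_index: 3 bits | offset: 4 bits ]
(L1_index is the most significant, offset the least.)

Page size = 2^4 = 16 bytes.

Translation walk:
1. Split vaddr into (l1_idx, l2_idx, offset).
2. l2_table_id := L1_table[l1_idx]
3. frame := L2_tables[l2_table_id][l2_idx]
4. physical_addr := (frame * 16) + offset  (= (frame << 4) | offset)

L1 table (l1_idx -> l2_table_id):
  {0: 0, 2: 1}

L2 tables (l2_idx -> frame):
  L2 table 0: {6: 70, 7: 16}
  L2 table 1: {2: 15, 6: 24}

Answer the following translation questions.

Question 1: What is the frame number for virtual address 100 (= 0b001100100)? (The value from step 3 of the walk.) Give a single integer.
vaddr = 100: l1_idx=0, l2_idx=6
L1[0] = 0; L2[0][6] = 70

Answer: 70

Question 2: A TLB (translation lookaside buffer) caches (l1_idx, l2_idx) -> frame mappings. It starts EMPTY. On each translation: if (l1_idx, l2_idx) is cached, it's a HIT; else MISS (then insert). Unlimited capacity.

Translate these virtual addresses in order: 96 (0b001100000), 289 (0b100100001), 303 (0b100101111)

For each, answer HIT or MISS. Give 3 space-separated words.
vaddr=96: (0,6) not in TLB -> MISS, insert
vaddr=289: (2,2) not in TLB -> MISS, insert
vaddr=303: (2,2) in TLB -> HIT

Answer: MISS MISS HIT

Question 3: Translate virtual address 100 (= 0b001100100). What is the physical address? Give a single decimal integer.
vaddr = 100 = 0b001100100
Split: l1_idx=0, l2_idx=6, offset=4
L1[0] = 0
L2[0][6] = 70
paddr = 70 * 16 + 4 = 1124

Answer: 1124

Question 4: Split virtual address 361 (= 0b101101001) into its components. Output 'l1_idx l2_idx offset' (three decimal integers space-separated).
vaddr = 361 = 0b101101001
  top 2 bits -> l1_idx = 2
  next 3 bits -> l2_idx = 6
  bottom 4 bits -> offset = 9

Answer: 2 6 9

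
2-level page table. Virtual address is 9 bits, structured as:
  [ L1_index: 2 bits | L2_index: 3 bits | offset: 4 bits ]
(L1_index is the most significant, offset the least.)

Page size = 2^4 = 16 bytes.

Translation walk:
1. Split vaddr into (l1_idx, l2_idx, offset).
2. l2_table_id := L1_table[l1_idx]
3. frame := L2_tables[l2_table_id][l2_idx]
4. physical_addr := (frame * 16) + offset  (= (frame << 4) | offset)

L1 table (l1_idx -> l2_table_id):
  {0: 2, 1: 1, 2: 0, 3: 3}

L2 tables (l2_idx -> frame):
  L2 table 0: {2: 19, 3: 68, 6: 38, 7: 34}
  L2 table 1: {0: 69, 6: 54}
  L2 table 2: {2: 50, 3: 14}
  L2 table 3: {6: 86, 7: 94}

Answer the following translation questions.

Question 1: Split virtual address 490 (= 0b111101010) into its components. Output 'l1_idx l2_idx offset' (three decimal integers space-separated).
vaddr = 490 = 0b111101010
  top 2 bits -> l1_idx = 3
  next 3 bits -> l2_idx = 6
  bottom 4 bits -> offset = 10

Answer: 3 6 10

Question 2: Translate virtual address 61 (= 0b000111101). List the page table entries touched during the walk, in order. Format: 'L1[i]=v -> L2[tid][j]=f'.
vaddr = 61 = 0b000111101
Split: l1_idx=0, l2_idx=3, offset=13

Answer: L1[0]=2 -> L2[2][3]=14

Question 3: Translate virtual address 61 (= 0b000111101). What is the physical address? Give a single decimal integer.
Answer: 237

Derivation:
vaddr = 61 = 0b000111101
Split: l1_idx=0, l2_idx=3, offset=13
L1[0] = 2
L2[2][3] = 14
paddr = 14 * 16 + 13 = 237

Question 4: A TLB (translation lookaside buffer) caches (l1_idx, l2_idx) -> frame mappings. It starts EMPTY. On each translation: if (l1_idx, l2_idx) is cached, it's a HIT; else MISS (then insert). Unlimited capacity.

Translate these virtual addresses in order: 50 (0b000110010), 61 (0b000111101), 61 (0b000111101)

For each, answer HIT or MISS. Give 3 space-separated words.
vaddr=50: (0,3) not in TLB -> MISS, insert
vaddr=61: (0,3) in TLB -> HIT
vaddr=61: (0,3) in TLB -> HIT

Answer: MISS HIT HIT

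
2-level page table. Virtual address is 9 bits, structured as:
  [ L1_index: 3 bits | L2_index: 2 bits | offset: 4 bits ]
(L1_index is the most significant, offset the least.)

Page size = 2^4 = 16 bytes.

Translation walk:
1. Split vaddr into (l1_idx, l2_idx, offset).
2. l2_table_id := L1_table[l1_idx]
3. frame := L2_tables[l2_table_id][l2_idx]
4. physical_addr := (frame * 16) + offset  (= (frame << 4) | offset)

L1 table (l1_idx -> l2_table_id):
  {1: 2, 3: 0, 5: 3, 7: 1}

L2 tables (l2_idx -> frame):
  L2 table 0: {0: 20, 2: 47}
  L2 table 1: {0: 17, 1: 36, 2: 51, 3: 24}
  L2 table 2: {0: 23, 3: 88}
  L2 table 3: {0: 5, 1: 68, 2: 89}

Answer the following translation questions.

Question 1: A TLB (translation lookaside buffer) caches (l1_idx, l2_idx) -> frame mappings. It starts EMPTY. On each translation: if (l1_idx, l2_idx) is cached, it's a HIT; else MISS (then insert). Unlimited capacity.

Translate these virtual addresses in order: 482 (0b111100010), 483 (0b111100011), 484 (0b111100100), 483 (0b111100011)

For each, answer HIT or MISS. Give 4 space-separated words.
vaddr=482: (7,2) not in TLB -> MISS, insert
vaddr=483: (7,2) in TLB -> HIT
vaddr=484: (7,2) in TLB -> HIT
vaddr=483: (7,2) in TLB -> HIT

Answer: MISS HIT HIT HIT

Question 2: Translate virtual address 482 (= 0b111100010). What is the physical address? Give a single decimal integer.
vaddr = 482 = 0b111100010
Split: l1_idx=7, l2_idx=2, offset=2
L1[7] = 1
L2[1][2] = 51
paddr = 51 * 16 + 2 = 818

Answer: 818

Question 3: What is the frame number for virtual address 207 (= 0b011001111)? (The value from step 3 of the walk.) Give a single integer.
Answer: 20

Derivation:
vaddr = 207: l1_idx=3, l2_idx=0
L1[3] = 0; L2[0][0] = 20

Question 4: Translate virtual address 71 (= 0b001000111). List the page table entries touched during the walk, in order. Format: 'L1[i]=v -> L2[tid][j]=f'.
vaddr = 71 = 0b001000111
Split: l1_idx=1, l2_idx=0, offset=7

Answer: L1[1]=2 -> L2[2][0]=23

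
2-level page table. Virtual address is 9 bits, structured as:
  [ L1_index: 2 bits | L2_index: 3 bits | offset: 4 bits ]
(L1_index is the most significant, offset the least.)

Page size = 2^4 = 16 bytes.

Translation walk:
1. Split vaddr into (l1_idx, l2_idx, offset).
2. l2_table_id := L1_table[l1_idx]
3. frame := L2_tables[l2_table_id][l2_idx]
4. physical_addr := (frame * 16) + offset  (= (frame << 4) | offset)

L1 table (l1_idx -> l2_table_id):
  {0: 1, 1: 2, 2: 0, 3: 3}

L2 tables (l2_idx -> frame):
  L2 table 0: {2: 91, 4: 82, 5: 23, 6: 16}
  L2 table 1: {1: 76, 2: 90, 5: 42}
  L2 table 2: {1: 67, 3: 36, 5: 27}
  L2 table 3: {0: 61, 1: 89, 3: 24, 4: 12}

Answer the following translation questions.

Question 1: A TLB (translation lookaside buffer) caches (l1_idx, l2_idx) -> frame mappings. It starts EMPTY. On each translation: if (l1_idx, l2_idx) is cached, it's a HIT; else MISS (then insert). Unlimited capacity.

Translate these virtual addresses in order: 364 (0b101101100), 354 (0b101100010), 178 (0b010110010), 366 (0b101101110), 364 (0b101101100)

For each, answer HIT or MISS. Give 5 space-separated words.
vaddr=364: (2,6) not in TLB -> MISS, insert
vaddr=354: (2,6) in TLB -> HIT
vaddr=178: (1,3) not in TLB -> MISS, insert
vaddr=366: (2,6) in TLB -> HIT
vaddr=364: (2,6) in TLB -> HIT

Answer: MISS HIT MISS HIT HIT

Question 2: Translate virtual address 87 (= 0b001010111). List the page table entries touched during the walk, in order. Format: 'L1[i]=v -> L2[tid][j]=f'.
Answer: L1[0]=1 -> L2[1][5]=42

Derivation:
vaddr = 87 = 0b001010111
Split: l1_idx=0, l2_idx=5, offset=7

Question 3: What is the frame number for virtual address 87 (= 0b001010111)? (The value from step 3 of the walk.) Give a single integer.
vaddr = 87: l1_idx=0, l2_idx=5
L1[0] = 1; L2[1][5] = 42

Answer: 42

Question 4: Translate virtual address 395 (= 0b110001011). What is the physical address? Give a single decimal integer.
vaddr = 395 = 0b110001011
Split: l1_idx=3, l2_idx=0, offset=11
L1[3] = 3
L2[3][0] = 61
paddr = 61 * 16 + 11 = 987

Answer: 987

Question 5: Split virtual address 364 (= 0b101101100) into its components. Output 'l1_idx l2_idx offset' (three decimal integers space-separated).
vaddr = 364 = 0b101101100
  top 2 bits -> l1_idx = 2
  next 3 bits -> l2_idx = 6
  bottom 4 bits -> offset = 12

Answer: 2 6 12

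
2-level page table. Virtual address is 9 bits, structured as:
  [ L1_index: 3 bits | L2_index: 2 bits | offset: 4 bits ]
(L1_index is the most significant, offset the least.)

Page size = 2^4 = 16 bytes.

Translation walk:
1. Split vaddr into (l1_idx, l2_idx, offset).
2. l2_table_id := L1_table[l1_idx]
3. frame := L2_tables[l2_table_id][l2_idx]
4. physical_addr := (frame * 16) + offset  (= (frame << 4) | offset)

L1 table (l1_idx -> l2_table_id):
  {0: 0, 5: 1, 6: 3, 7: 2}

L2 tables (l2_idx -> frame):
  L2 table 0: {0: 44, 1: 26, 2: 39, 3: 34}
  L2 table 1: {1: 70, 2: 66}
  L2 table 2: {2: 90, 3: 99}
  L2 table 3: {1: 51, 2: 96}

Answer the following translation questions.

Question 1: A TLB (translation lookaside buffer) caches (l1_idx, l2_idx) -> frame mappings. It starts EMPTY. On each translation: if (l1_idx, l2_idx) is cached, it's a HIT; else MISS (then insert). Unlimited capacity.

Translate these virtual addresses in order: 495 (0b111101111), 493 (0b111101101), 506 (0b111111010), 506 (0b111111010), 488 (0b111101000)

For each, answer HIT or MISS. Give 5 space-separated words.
vaddr=495: (7,2) not in TLB -> MISS, insert
vaddr=493: (7,2) in TLB -> HIT
vaddr=506: (7,3) not in TLB -> MISS, insert
vaddr=506: (7,3) in TLB -> HIT
vaddr=488: (7,2) in TLB -> HIT

Answer: MISS HIT MISS HIT HIT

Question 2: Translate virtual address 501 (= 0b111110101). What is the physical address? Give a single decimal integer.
Answer: 1589

Derivation:
vaddr = 501 = 0b111110101
Split: l1_idx=7, l2_idx=3, offset=5
L1[7] = 2
L2[2][3] = 99
paddr = 99 * 16 + 5 = 1589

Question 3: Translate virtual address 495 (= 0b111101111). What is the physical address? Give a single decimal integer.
vaddr = 495 = 0b111101111
Split: l1_idx=7, l2_idx=2, offset=15
L1[7] = 2
L2[2][2] = 90
paddr = 90 * 16 + 15 = 1455

Answer: 1455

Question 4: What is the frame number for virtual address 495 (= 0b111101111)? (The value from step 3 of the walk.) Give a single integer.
vaddr = 495: l1_idx=7, l2_idx=2
L1[7] = 2; L2[2][2] = 90

Answer: 90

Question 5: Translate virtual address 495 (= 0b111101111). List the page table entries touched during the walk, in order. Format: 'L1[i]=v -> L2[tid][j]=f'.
vaddr = 495 = 0b111101111
Split: l1_idx=7, l2_idx=2, offset=15

Answer: L1[7]=2 -> L2[2][2]=90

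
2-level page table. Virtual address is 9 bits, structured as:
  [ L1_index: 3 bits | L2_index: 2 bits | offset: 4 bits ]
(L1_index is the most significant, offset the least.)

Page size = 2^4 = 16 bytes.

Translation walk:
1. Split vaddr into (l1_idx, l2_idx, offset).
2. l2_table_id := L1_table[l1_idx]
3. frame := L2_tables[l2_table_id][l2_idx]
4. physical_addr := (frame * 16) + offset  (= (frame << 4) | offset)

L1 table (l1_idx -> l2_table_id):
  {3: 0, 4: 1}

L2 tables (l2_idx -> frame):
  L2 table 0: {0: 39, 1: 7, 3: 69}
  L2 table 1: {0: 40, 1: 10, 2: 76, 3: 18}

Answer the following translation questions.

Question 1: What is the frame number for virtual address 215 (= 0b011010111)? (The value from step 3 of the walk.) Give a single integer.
vaddr = 215: l1_idx=3, l2_idx=1
L1[3] = 0; L2[0][1] = 7

Answer: 7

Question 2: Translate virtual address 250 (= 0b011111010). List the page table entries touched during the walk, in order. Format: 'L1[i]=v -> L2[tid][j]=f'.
vaddr = 250 = 0b011111010
Split: l1_idx=3, l2_idx=3, offset=10

Answer: L1[3]=0 -> L2[0][3]=69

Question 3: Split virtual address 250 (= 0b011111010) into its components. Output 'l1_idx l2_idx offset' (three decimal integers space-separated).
Answer: 3 3 10

Derivation:
vaddr = 250 = 0b011111010
  top 3 bits -> l1_idx = 3
  next 2 bits -> l2_idx = 3
  bottom 4 bits -> offset = 10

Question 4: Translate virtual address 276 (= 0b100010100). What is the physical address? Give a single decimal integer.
vaddr = 276 = 0b100010100
Split: l1_idx=4, l2_idx=1, offset=4
L1[4] = 1
L2[1][1] = 10
paddr = 10 * 16 + 4 = 164

Answer: 164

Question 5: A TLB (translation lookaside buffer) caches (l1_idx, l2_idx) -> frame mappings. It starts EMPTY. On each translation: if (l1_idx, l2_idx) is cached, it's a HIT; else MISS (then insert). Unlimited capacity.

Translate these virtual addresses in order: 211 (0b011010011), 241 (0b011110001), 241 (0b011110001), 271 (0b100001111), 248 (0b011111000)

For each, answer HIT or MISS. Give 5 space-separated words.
vaddr=211: (3,1) not in TLB -> MISS, insert
vaddr=241: (3,3) not in TLB -> MISS, insert
vaddr=241: (3,3) in TLB -> HIT
vaddr=271: (4,0) not in TLB -> MISS, insert
vaddr=248: (3,3) in TLB -> HIT

Answer: MISS MISS HIT MISS HIT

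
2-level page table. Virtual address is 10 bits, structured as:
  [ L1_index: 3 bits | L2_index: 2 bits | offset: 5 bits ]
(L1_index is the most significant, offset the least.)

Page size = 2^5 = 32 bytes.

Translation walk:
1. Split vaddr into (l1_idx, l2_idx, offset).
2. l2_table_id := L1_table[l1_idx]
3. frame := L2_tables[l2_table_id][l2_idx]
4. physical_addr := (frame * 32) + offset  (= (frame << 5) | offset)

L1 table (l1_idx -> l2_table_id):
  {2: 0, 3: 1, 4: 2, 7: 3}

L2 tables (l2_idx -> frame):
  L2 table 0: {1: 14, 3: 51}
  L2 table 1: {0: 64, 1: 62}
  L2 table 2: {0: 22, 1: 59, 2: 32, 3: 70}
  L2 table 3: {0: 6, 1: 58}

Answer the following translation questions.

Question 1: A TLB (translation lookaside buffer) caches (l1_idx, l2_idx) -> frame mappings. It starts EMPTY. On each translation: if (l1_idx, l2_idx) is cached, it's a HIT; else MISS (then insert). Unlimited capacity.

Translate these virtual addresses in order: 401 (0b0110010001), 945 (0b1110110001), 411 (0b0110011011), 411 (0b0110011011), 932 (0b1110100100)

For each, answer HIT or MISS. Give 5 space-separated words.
vaddr=401: (3,0) not in TLB -> MISS, insert
vaddr=945: (7,1) not in TLB -> MISS, insert
vaddr=411: (3,0) in TLB -> HIT
vaddr=411: (3,0) in TLB -> HIT
vaddr=932: (7,1) in TLB -> HIT

Answer: MISS MISS HIT HIT HIT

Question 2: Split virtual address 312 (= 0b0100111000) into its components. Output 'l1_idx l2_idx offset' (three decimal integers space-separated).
vaddr = 312 = 0b0100111000
  top 3 bits -> l1_idx = 2
  next 2 bits -> l2_idx = 1
  bottom 5 bits -> offset = 24

Answer: 2 1 24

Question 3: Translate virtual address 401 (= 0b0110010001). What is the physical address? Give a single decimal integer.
vaddr = 401 = 0b0110010001
Split: l1_idx=3, l2_idx=0, offset=17
L1[3] = 1
L2[1][0] = 64
paddr = 64 * 32 + 17 = 2065

Answer: 2065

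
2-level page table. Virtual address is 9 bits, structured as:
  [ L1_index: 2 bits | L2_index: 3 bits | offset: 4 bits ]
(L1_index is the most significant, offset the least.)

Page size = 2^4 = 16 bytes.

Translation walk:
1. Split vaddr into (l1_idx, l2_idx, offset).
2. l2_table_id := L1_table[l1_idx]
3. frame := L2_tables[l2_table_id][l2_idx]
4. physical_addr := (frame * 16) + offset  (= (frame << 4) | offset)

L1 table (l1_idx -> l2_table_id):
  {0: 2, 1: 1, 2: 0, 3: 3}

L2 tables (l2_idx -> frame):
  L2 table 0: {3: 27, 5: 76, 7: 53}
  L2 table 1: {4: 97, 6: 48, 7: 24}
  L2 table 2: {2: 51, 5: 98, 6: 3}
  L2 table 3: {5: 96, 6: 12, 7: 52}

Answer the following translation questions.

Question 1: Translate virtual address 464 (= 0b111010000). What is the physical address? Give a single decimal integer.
Answer: 1536

Derivation:
vaddr = 464 = 0b111010000
Split: l1_idx=3, l2_idx=5, offset=0
L1[3] = 3
L2[3][5] = 96
paddr = 96 * 16 + 0 = 1536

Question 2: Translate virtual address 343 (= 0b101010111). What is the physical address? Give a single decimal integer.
vaddr = 343 = 0b101010111
Split: l1_idx=2, l2_idx=5, offset=7
L1[2] = 0
L2[0][5] = 76
paddr = 76 * 16 + 7 = 1223

Answer: 1223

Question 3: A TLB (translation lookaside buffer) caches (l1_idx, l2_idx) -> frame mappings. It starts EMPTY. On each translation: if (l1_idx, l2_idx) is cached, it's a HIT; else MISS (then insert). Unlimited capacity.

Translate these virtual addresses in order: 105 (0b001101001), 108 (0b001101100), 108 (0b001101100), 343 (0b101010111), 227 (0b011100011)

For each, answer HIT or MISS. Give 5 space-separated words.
Answer: MISS HIT HIT MISS MISS

Derivation:
vaddr=105: (0,6) not in TLB -> MISS, insert
vaddr=108: (0,6) in TLB -> HIT
vaddr=108: (0,6) in TLB -> HIT
vaddr=343: (2,5) not in TLB -> MISS, insert
vaddr=227: (1,6) not in TLB -> MISS, insert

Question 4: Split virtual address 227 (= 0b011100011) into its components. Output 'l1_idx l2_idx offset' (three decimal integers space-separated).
Answer: 1 6 3

Derivation:
vaddr = 227 = 0b011100011
  top 2 bits -> l1_idx = 1
  next 3 bits -> l2_idx = 6
  bottom 4 bits -> offset = 3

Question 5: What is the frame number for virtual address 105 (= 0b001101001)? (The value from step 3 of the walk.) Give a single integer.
vaddr = 105: l1_idx=0, l2_idx=6
L1[0] = 2; L2[2][6] = 3

Answer: 3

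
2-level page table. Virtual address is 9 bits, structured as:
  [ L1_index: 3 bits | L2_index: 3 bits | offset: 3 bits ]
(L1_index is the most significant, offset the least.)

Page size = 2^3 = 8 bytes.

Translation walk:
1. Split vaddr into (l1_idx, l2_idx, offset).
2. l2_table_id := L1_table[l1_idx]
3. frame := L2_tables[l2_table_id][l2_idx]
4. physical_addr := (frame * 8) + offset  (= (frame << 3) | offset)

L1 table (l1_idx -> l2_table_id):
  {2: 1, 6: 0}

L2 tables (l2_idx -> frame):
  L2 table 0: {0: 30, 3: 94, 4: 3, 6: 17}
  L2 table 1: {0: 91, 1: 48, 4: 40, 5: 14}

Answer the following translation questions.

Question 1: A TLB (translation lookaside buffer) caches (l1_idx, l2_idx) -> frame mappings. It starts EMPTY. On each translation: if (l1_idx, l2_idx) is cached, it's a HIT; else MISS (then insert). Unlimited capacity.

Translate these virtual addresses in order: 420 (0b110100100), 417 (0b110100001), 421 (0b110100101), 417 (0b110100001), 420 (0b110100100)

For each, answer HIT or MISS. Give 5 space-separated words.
vaddr=420: (6,4) not in TLB -> MISS, insert
vaddr=417: (6,4) in TLB -> HIT
vaddr=421: (6,4) in TLB -> HIT
vaddr=417: (6,4) in TLB -> HIT
vaddr=420: (6,4) in TLB -> HIT

Answer: MISS HIT HIT HIT HIT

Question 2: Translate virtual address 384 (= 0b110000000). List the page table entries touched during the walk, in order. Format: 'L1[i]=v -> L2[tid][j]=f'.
Answer: L1[6]=0 -> L2[0][0]=30

Derivation:
vaddr = 384 = 0b110000000
Split: l1_idx=6, l2_idx=0, offset=0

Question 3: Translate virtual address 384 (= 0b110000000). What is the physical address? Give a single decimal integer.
vaddr = 384 = 0b110000000
Split: l1_idx=6, l2_idx=0, offset=0
L1[6] = 0
L2[0][0] = 30
paddr = 30 * 8 + 0 = 240

Answer: 240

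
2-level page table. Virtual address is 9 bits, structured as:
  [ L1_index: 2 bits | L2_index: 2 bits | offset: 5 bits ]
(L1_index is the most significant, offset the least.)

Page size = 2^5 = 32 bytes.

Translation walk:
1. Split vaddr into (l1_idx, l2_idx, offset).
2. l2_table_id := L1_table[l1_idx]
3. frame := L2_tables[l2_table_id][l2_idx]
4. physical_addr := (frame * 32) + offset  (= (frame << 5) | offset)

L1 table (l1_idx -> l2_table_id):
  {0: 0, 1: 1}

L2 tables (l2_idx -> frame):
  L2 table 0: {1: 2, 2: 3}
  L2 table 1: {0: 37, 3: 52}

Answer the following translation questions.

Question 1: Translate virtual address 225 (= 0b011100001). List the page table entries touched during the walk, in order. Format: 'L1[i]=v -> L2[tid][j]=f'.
vaddr = 225 = 0b011100001
Split: l1_idx=1, l2_idx=3, offset=1

Answer: L1[1]=1 -> L2[1][3]=52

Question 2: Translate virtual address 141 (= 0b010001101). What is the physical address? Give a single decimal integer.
Answer: 1197

Derivation:
vaddr = 141 = 0b010001101
Split: l1_idx=1, l2_idx=0, offset=13
L1[1] = 1
L2[1][0] = 37
paddr = 37 * 32 + 13 = 1197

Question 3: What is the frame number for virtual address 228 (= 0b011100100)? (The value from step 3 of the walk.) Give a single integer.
Answer: 52

Derivation:
vaddr = 228: l1_idx=1, l2_idx=3
L1[1] = 1; L2[1][3] = 52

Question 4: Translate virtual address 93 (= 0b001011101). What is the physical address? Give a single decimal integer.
vaddr = 93 = 0b001011101
Split: l1_idx=0, l2_idx=2, offset=29
L1[0] = 0
L2[0][2] = 3
paddr = 3 * 32 + 29 = 125

Answer: 125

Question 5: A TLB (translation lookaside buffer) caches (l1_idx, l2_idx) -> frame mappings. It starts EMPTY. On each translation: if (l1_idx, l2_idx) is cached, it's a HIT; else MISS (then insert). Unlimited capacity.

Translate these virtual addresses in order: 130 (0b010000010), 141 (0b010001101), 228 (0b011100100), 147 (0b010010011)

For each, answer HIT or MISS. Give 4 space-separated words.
Answer: MISS HIT MISS HIT

Derivation:
vaddr=130: (1,0) not in TLB -> MISS, insert
vaddr=141: (1,0) in TLB -> HIT
vaddr=228: (1,3) not in TLB -> MISS, insert
vaddr=147: (1,0) in TLB -> HIT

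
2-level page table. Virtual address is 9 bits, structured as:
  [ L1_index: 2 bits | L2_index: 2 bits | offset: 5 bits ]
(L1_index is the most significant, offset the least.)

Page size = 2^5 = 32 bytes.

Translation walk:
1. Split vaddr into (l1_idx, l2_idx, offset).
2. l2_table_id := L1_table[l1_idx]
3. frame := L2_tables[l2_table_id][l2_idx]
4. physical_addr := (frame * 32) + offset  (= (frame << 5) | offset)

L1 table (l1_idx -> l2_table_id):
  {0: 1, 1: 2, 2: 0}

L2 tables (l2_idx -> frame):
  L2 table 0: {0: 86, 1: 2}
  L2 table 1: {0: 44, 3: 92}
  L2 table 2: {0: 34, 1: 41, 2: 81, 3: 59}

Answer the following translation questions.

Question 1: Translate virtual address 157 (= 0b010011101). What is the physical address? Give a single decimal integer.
vaddr = 157 = 0b010011101
Split: l1_idx=1, l2_idx=0, offset=29
L1[1] = 2
L2[2][0] = 34
paddr = 34 * 32 + 29 = 1117

Answer: 1117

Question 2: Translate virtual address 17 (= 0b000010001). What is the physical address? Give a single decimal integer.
Answer: 1425

Derivation:
vaddr = 17 = 0b000010001
Split: l1_idx=0, l2_idx=0, offset=17
L1[0] = 1
L2[1][0] = 44
paddr = 44 * 32 + 17 = 1425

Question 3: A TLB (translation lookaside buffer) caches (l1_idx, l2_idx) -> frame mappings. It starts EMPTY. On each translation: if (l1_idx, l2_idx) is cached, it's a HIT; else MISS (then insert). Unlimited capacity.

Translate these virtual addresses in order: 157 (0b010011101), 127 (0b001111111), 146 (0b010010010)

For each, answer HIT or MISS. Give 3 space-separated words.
vaddr=157: (1,0) not in TLB -> MISS, insert
vaddr=127: (0,3) not in TLB -> MISS, insert
vaddr=146: (1,0) in TLB -> HIT

Answer: MISS MISS HIT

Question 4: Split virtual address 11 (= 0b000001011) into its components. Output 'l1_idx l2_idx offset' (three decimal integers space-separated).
Answer: 0 0 11

Derivation:
vaddr = 11 = 0b000001011
  top 2 bits -> l1_idx = 0
  next 2 bits -> l2_idx = 0
  bottom 5 bits -> offset = 11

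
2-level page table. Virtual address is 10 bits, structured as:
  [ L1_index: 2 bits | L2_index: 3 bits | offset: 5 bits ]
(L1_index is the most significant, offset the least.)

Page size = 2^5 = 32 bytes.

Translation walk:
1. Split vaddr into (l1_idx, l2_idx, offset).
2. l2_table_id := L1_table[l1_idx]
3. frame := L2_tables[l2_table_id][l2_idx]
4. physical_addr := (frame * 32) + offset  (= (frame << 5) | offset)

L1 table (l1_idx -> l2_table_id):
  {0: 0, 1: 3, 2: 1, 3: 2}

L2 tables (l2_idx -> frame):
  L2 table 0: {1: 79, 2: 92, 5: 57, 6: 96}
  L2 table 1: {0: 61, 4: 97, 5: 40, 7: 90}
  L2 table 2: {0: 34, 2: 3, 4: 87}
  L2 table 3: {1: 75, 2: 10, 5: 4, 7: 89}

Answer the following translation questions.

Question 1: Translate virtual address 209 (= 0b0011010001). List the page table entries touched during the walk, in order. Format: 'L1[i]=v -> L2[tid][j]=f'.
Answer: L1[0]=0 -> L2[0][6]=96

Derivation:
vaddr = 209 = 0b0011010001
Split: l1_idx=0, l2_idx=6, offset=17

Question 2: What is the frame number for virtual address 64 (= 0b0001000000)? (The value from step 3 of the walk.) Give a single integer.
vaddr = 64: l1_idx=0, l2_idx=2
L1[0] = 0; L2[0][2] = 92

Answer: 92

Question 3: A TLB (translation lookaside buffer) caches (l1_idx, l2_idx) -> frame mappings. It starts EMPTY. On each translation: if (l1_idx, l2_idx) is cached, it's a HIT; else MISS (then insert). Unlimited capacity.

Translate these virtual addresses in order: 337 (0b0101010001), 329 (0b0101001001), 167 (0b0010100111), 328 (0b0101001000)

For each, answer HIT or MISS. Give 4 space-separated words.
Answer: MISS HIT MISS HIT

Derivation:
vaddr=337: (1,2) not in TLB -> MISS, insert
vaddr=329: (1,2) in TLB -> HIT
vaddr=167: (0,5) not in TLB -> MISS, insert
vaddr=328: (1,2) in TLB -> HIT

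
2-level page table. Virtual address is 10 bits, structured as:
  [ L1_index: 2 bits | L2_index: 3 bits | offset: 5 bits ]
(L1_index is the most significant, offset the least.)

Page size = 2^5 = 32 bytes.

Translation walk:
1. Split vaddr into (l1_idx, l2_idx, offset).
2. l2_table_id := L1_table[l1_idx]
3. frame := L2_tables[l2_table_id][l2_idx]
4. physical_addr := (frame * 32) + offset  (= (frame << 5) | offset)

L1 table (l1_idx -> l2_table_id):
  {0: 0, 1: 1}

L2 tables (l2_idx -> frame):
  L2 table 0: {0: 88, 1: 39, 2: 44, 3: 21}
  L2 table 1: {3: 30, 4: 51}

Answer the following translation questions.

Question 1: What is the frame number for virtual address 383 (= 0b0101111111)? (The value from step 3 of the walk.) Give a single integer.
vaddr = 383: l1_idx=1, l2_idx=3
L1[1] = 1; L2[1][3] = 30

Answer: 30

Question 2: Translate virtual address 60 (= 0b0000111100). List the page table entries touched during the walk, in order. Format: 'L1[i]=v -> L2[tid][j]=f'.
Answer: L1[0]=0 -> L2[0][1]=39

Derivation:
vaddr = 60 = 0b0000111100
Split: l1_idx=0, l2_idx=1, offset=28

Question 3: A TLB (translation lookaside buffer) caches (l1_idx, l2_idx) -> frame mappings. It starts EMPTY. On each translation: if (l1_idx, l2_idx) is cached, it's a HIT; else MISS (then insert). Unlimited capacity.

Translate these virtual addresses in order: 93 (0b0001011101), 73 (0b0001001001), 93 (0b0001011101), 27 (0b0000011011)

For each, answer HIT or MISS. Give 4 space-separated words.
Answer: MISS HIT HIT MISS

Derivation:
vaddr=93: (0,2) not in TLB -> MISS, insert
vaddr=73: (0,2) in TLB -> HIT
vaddr=93: (0,2) in TLB -> HIT
vaddr=27: (0,0) not in TLB -> MISS, insert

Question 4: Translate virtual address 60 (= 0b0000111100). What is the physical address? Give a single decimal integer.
Answer: 1276

Derivation:
vaddr = 60 = 0b0000111100
Split: l1_idx=0, l2_idx=1, offset=28
L1[0] = 0
L2[0][1] = 39
paddr = 39 * 32 + 28 = 1276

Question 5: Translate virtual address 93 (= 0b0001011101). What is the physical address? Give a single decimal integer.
Answer: 1437

Derivation:
vaddr = 93 = 0b0001011101
Split: l1_idx=0, l2_idx=2, offset=29
L1[0] = 0
L2[0][2] = 44
paddr = 44 * 32 + 29 = 1437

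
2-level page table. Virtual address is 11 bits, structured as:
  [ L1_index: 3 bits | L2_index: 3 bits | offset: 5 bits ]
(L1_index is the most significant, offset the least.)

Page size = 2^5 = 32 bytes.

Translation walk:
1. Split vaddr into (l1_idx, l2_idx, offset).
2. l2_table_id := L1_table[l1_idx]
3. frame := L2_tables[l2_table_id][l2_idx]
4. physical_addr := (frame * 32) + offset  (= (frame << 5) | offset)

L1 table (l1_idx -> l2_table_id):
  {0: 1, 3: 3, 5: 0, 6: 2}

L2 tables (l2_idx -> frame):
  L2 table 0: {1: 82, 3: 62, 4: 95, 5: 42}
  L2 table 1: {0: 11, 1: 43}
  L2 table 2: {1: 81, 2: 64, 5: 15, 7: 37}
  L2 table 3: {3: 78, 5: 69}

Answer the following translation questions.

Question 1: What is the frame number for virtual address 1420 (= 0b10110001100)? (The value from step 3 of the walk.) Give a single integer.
Answer: 95

Derivation:
vaddr = 1420: l1_idx=5, l2_idx=4
L1[5] = 0; L2[0][4] = 95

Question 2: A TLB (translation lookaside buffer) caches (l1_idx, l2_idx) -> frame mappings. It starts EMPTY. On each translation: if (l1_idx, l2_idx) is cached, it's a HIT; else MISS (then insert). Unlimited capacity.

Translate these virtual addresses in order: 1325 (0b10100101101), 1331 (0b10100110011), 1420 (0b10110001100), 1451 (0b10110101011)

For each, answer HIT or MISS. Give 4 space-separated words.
vaddr=1325: (5,1) not in TLB -> MISS, insert
vaddr=1331: (5,1) in TLB -> HIT
vaddr=1420: (5,4) not in TLB -> MISS, insert
vaddr=1451: (5,5) not in TLB -> MISS, insert

Answer: MISS HIT MISS MISS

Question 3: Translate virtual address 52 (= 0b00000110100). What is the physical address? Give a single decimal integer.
vaddr = 52 = 0b00000110100
Split: l1_idx=0, l2_idx=1, offset=20
L1[0] = 1
L2[1][1] = 43
paddr = 43 * 32 + 20 = 1396

Answer: 1396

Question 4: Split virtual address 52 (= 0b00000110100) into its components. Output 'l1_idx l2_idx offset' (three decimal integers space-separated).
Answer: 0 1 20

Derivation:
vaddr = 52 = 0b00000110100
  top 3 bits -> l1_idx = 0
  next 3 bits -> l2_idx = 1
  bottom 5 bits -> offset = 20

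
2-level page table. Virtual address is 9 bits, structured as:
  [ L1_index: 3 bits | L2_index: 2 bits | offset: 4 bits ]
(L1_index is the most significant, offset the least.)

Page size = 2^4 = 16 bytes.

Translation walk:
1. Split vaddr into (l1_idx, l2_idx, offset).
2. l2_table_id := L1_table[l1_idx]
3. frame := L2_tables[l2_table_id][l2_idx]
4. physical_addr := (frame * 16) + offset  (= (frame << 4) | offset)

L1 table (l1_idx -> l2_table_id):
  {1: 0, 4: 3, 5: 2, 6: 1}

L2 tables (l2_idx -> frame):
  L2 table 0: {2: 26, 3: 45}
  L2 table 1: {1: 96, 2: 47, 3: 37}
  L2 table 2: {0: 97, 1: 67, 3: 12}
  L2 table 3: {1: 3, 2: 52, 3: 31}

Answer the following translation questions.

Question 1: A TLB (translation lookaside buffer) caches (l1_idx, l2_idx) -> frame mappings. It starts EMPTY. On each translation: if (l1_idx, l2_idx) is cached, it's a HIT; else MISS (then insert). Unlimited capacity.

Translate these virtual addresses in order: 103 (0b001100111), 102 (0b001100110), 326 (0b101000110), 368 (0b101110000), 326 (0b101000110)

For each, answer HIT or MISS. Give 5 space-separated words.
Answer: MISS HIT MISS MISS HIT

Derivation:
vaddr=103: (1,2) not in TLB -> MISS, insert
vaddr=102: (1,2) in TLB -> HIT
vaddr=326: (5,0) not in TLB -> MISS, insert
vaddr=368: (5,3) not in TLB -> MISS, insert
vaddr=326: (5,0) in TLB -> HIT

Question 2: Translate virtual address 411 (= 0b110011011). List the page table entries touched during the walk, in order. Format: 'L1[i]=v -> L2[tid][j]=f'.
Answer: L1[6]=1 -> L2[1][1]=96

Derivation:
vaddr = 411 = 0b110011011
Split: l1_idx=6, l2_idx=1, offset=11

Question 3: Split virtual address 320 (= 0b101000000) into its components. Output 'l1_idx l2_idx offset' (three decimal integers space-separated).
Answer: 5 0 0

Derivation:
vaddr = 320 = 0b101000000
  top 3 bits -> l1_idx = 5
  next 2 bits -> l2_idx = 0
  bottom 4 bits -> offset = 0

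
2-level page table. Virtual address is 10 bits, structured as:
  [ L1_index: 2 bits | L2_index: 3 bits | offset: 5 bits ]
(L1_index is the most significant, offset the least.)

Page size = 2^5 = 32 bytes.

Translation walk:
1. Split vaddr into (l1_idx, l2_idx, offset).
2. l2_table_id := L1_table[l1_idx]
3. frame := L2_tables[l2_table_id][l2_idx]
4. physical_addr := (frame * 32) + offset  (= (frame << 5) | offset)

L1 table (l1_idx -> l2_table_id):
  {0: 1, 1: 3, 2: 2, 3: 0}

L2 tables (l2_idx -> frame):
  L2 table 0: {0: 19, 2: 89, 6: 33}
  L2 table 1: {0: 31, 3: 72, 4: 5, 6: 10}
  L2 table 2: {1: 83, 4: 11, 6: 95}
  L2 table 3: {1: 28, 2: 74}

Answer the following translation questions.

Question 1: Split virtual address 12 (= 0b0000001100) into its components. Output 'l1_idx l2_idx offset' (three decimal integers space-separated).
vaddr = 12 = 0b0000001100
  top 2 bits -> l1_idx = 0
  next 3 bits -> l2_idx = 0
  bottom 5 bits -> offset = 12

Answer: 0 0 12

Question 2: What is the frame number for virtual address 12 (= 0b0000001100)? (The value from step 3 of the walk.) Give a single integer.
vaddr = 12: l1_idx=0, l2_idx=0
L1[0] = 1; L2[1][0] = 31

Answer: 31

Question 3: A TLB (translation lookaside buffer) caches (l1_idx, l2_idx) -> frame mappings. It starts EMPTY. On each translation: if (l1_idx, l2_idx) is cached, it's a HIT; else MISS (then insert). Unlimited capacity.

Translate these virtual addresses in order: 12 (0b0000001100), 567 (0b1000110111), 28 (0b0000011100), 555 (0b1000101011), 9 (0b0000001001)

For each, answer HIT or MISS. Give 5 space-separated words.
Answer: MISS MISS HIT HIT HIT

Derivation:
vaddr=12: (0,0) not in TLB -> MISS, insert
vaddr=567: (2,1) not in TLB -> MISS, insert
vaddr=28: (0,0) in TLB -> HIT
vaddr=555: (2,1) in TLB -> HIT
vaddr=9: (0,0) in TLB -> HIT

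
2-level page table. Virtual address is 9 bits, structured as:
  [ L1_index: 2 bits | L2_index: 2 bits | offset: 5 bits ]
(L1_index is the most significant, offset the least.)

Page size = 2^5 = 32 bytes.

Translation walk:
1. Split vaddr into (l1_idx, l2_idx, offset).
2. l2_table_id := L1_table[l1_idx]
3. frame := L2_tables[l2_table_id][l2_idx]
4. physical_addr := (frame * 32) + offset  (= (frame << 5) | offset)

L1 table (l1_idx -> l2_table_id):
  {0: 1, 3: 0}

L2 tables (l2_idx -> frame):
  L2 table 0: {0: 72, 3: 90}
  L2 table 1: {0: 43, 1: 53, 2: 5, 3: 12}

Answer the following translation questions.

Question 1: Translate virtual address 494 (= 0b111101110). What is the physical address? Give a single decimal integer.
vaddr = 494 = 0b111101110
Split: l1_idx=3, l2_idx=3, offset=14
L1[3] = 0
L2[0][3] = 90
paddr = 90 * 32 + 14 = 2894

Answer: 2894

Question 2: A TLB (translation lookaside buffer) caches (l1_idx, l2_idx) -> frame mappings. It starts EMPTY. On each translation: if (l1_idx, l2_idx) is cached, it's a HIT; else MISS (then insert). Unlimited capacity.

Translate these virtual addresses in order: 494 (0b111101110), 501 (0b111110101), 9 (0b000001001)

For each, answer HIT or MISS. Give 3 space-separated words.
vaddr=494: (3,3) not in TLB -> MISS, insert
vaddr=501: (3,3) in TLB -> HIT
vaddr=9: (0,0) not in TLB -> MISS, insert

Answer: MISS HIT MISS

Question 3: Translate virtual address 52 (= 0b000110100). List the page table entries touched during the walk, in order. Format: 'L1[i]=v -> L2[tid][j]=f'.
vaddr = 52 = 0b000110100
Split: l1_idx=0, l2_idx=1, offset=20

Answer: L1[0]=1 -> L2[1][1]=53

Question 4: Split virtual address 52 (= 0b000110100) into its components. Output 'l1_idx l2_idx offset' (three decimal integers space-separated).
vaddr = 52 = 0b000110100
  top 2 bits -> l1_idx = 0
  next 2 bits -> l2_idx = 1
  bottom 5 bits -> offset = 20

Answer: 0 1 20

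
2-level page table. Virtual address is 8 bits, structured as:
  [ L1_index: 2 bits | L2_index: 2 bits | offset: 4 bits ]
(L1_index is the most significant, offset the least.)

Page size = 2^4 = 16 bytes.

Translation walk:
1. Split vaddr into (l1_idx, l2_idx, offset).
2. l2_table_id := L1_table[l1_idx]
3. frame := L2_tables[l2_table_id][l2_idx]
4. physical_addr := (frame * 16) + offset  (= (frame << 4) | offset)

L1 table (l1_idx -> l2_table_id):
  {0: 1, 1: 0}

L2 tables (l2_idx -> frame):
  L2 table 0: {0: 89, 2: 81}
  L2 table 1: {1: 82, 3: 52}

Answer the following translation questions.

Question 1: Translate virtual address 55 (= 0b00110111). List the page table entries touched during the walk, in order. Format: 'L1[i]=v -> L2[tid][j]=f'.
Answer: L1[0]=1 -> L2[1][3]=52

Derivation:
vaddr = 55 = 0b00110111
Split: l1_idx=0, l2_idx=3, offset=7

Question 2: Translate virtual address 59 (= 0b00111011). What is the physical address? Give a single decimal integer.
vaddr = 59 = 0b00111011
Split: l1_idx=0, l2_idx=3, offset=11
L1[0] = 1
L2[1][3] = 52
paddr = 52 * 16 + 11 = 843

Answer: 843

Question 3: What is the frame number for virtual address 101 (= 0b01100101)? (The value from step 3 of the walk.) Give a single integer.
vaddr = 101: l1_idx=1, l2_idx=2
L1[1] = 0; L2[0][2] = 81

Answer: 81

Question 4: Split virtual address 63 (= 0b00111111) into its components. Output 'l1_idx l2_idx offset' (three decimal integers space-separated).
Answer: 0 3 15

Derivation:
vaddr = 63 = 0b00111111
  top 2 bits -> l1_idx = 0
  next 2 bits -> l2_idx = 3
  bottom 4 bits -> offset = 15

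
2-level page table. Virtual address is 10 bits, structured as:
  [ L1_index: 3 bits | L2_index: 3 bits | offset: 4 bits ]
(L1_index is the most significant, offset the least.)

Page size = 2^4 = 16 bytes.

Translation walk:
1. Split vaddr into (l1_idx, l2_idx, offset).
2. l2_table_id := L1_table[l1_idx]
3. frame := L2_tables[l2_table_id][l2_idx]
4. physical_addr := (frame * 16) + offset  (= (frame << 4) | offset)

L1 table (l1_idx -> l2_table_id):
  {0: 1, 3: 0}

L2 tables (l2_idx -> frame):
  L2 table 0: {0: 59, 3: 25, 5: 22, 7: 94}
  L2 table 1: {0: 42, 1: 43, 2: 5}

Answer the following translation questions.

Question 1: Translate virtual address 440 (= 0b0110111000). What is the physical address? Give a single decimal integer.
Answer: 408

Derivation:
vaddr = 440 = 0b0110111000
Split: l1_idx=3, l2_idx=3, offset=8
L1[3] = 0
L2[0][3] = 25
paddr = 25 * 16 + 8 = 408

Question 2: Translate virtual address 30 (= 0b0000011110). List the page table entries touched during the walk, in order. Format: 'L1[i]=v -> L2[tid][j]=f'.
vaddr = 30 = 0b0000011110
Split: l1_idx=0, l2_idx=1, offset=14

Answer: L1[0]=1 -> L2[1][1]=43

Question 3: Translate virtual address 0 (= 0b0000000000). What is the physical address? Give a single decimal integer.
vaddr = 0 = 0b0000000000
Split: l1_idx=0, l2_idx=0, offset=0
L1[0] = 1
L2[1][0] = 42
paddr = 42 * 16 + 0 = 672

Answer: 672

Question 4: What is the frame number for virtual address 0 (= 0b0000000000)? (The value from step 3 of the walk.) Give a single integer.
vaddr = 0: l1_idx=0, l2_idx=0
L1[0] = 1; L2[1][0] = 42

Answer: 42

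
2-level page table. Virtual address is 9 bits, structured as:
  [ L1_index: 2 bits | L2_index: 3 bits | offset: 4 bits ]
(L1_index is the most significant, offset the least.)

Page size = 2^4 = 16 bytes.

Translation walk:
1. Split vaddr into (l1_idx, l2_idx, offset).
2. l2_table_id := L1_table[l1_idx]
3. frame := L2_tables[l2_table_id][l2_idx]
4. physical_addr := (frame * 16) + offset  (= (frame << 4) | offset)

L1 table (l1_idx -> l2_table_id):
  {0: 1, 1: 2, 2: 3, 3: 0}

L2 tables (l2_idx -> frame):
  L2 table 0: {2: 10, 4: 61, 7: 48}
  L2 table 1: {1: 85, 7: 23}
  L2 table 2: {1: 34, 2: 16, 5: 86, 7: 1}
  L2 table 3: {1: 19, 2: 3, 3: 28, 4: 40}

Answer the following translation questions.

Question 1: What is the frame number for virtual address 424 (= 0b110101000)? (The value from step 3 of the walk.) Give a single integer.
Answer: 10

Derivation:
vaddr = 424: l1_idx=3, l2_idx=2
L1[3] = 0; L2[0][2] = 10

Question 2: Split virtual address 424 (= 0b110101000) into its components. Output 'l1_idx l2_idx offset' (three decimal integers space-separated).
vaddr = 424 = 0b110101000
  top 2 bits -> l1_idx = 3
  next 3 bits -> l2_idx = 2
  bottom 4 bits -> offset = 8

Answer: 3 2 8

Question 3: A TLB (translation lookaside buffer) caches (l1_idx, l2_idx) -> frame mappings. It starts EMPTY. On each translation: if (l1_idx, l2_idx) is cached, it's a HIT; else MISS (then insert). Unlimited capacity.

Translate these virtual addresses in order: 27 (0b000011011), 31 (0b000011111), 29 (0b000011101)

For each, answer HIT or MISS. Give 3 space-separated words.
vaddr=27: (0,1) not in TLB -> MISS, insert
vaddr=31: (0,1) in TLB -> HIT
vaddr=29: (0,1) in TLB -> HIT

Answer: MISS HIT HIT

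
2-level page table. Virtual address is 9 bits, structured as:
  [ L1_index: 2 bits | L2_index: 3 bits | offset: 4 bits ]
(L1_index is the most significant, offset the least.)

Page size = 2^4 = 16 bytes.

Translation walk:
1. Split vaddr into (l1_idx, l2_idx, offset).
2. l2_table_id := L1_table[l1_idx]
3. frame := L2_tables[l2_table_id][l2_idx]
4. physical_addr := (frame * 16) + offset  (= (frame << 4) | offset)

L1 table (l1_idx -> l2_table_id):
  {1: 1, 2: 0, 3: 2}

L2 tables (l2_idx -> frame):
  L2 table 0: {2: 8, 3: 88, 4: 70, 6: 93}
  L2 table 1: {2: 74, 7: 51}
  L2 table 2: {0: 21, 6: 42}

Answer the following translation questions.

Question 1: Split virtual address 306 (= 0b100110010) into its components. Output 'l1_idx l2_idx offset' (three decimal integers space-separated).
vaddr = 306 = 0b100110010
  top 2 bits -> l1_idx = 2
  next 3 bits -> l2_idx = 3
  bottom 4 bits -> offset = 2

Answer: 2 3 2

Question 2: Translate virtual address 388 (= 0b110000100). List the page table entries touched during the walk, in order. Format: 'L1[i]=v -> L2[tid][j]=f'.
vaddr = 388 = 0b110000100
Split: l1_idx=3, l2_idx=0, offset=4

Answer: L1[3]=2 -> L2[2][0]=21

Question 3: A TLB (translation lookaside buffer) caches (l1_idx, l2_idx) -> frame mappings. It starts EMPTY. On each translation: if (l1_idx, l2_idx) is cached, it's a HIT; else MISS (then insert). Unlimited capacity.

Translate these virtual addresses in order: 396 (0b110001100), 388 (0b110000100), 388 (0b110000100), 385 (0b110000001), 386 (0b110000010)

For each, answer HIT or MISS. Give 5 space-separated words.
Answer: MISS HIT HIT HIT HIT

Derivation:
vaddr=396: (3,0) not in TLB -> MISS, insert
vaddr=388: (3,0) in TLB -> HIT
vaddr=388: (3,0) in TLB -> HIT
vaddr=385: (3,0) in TLB -> HIT
vaddr=386: (3,0) in TLB -> HIT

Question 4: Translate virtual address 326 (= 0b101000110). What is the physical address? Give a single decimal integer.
Answer: 1126

Derivation:
vaddr = 326 = 0b101000110
Split: l1_idx=2, l2_idx=4, offset=6
L1[2] = 0
L2[0][4] = 70
paddr = 70 * 16 + 6 = 1126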